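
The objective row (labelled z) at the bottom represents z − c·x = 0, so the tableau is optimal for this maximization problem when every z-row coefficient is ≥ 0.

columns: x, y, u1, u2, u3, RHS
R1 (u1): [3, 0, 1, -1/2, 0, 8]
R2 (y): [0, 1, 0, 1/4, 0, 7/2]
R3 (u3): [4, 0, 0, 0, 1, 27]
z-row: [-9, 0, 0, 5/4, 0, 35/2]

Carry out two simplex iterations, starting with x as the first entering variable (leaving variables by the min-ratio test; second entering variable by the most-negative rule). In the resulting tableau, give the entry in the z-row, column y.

Ratio test on column x — row 1: 8/3 = 8/3; row 2: entry 0 ≤ 0; row 3: 27/4 = 27/4. Minimum is 8/3 at row 1 (u1 leaves); pivot element 3.
Divide row 1 by 3; eliminate column x from the other rows.
Second iteration: most negative z-row entry is -1/4 in column u2, so u2 enters.
Ratio test on column u2 — row 1: entry -1/6 ≤ 0; row 2: (7/2)/(1/4) = 14; row 3: (49/3)/(2/3) = 49/2. Minimum is 14 at row 2 (y leaves); pivot element 1/4.
Divide row 2 by 1/4; eliminate column u2 from the other rows.
After both pivots, the entry at the z-row, column y is 1.

1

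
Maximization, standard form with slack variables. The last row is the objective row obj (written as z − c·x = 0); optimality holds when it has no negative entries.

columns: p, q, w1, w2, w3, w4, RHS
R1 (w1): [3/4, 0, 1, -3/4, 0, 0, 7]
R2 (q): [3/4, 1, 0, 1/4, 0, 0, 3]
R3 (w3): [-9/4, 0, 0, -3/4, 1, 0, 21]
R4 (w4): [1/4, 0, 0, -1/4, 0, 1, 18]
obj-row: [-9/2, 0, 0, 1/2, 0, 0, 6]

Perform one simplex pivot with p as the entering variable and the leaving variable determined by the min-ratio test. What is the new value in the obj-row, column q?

6

Ratio test on column p — row 1: 7/(3/4) = 28/3; row 2: 3/(3/4) = 4; row 3: entry -9/4 ≤ 0; row 4: 18/(1/4) = 72. Minimum is 4 at row 2 (q leaves); pivot element 3/4.
Divide row 2 by 3/4; eliminate column p from the other rows.
obj-row update in column q: 0 − (-9/2)·(4/3) = 6.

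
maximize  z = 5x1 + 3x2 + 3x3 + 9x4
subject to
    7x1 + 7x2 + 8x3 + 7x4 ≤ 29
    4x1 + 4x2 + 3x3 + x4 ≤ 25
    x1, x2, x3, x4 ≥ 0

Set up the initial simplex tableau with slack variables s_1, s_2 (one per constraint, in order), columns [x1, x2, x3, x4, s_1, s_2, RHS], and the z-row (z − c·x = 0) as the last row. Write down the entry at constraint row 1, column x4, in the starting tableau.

Constraint 1 has coefficient 7 on x4.

7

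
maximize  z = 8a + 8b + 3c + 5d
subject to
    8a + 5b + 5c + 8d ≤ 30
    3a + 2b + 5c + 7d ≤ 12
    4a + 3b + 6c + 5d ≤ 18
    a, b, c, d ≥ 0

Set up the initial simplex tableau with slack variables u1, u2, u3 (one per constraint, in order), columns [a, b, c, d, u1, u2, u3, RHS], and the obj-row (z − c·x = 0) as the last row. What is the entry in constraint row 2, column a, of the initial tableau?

Constraint 2 has coefficient 3 on a.

3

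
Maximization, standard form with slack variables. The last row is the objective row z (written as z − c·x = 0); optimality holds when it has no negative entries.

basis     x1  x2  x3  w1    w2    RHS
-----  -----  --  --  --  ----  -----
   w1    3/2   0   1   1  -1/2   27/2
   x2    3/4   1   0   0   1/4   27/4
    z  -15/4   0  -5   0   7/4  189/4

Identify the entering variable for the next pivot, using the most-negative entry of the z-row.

Negative z-row entries: x1: -15/4, x3: -5.
The most negative is -5 in column x3, so x3 enters.

x3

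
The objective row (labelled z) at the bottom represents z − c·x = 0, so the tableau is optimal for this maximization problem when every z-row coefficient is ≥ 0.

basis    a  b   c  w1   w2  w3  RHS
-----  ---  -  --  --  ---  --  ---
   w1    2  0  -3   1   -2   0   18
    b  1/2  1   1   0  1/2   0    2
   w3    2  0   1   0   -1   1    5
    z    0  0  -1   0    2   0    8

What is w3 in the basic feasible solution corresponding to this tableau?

w3 is basic (row 3); its value is the RHS of that row, 5.

5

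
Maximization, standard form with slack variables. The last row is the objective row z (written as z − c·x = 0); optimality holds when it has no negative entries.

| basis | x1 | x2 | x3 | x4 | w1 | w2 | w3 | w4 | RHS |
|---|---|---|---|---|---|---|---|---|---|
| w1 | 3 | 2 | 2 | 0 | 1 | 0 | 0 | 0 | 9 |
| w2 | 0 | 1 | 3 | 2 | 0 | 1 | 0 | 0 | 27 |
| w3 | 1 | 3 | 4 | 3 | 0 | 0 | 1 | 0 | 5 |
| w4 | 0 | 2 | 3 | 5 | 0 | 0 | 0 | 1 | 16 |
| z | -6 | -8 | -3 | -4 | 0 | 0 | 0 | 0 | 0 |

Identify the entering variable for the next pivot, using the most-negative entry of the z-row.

Negative z-row entries: x1: -6, x2: -8, x3: -3, x4: -4.
The most negative is -8 in column x2, so x2 enters.

x2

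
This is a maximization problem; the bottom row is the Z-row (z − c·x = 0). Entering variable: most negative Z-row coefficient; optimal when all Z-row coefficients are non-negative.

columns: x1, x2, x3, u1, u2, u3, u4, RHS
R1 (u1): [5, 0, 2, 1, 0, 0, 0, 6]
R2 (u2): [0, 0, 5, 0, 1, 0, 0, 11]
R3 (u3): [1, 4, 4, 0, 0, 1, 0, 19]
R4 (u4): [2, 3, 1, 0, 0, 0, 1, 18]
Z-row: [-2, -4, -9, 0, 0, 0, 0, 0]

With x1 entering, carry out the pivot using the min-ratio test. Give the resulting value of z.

Ratio test on column x1 — row 1: 6/5 = 6/5; row 2: entry 0 ≤ 0; row 3: 19/1 = 19; row 4: 18/2 = 9. Minimum is 6/5 at row 1 (u1 leaves); pivot element 5.
Pivot on row 1; the Z-row RHS becomes 0 − (-2)·(6/5) = 12/5.

12/5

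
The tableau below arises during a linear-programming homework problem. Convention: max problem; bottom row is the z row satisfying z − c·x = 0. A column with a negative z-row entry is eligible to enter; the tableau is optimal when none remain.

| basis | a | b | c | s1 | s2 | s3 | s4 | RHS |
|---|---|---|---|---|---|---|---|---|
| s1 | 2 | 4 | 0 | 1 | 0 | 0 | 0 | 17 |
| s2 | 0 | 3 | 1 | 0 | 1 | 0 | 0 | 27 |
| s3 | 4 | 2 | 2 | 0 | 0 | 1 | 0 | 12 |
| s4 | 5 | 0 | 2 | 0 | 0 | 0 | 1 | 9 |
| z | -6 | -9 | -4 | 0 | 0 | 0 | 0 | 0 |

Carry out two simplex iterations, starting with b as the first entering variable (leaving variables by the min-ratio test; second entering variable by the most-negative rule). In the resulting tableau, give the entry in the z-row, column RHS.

Ratio test on column b — row 1: 17/4 = 17/4; row 2: 27/3 = 9; row 3: 12/2 = 6; row 4: entry 0 ≤ 0. Minimum is 17/4 at row 1 (s1 leaves); pivot element 4.
Divide row 1 by 4; eliminate column b from the other rows.
Second iteration: most negative z-row entry is -4 in column c, so c enters.
Ratio test on column c — row 1: entry 0 ≤ 0; row 2: (57/4)/1 = 57/4; row 3: (7/2)/2 = 7/4; row 4: 9/2 = 9/2. Minimum is 7/4 at row 3 (s3 leaves); pivot element 2.
Divide row 3 by 2; eliminate column c from the other rows.
After both pivots, the entry at the z-row, column RHS is 181/4.

181/4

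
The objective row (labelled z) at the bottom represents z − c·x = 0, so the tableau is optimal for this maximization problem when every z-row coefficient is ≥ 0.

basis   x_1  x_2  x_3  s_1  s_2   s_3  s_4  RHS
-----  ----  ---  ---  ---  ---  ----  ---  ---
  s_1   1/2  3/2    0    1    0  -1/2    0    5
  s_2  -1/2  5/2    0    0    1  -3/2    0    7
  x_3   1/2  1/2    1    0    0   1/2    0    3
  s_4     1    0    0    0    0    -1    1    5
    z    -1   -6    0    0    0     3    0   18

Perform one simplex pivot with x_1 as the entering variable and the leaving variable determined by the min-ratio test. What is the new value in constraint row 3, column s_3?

Ratio test on column x_1 — row 1: 5/(1/2) = 10; row 2: entry -1/2 ≤ 0; row 3: 3/(1/2) = 6; row 4: 5/1 = 5. Minimum is 5 at row 4 (s_4 leaves); pivot element 1.
Divide row 4 by 1; eliminate column x_1 from the other rows.
Row 3 update in column s_3: 1/2 − (1/2)·(-1) = 1.

1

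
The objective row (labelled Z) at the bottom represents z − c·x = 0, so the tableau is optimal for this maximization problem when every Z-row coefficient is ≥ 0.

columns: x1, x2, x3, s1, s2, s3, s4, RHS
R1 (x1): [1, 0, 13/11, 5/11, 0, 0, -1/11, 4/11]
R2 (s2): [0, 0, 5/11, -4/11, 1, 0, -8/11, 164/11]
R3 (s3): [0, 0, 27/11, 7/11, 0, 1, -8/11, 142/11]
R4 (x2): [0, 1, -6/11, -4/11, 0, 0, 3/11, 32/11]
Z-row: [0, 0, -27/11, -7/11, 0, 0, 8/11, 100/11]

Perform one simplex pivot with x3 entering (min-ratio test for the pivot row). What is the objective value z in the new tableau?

128/13

Ratio test on column x3 — row 1: (4/11)/(13/11) = 4/13; row 2: (164/11)/(5/11) = 164/5; row 3: (142/11)/(27/11) = 142/27; row 4: entry -6/11 ≤ 0. Minimum is 4/13 at row 1 (x1 leaves); pivot element 13/11.
Pivot on row 1; the Z-row RHS becomes 100/11 − (-27/11)·(4/13) = 128/13.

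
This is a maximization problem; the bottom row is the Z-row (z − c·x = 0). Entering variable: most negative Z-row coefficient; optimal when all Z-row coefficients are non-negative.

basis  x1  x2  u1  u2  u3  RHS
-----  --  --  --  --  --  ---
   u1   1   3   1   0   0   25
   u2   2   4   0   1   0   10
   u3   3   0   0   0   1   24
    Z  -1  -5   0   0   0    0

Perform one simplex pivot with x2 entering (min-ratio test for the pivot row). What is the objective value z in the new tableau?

Ratio test on column x2 — row 1: 25/3 = 25/3; row 2: 10/4 = 5/2; row 3: entry 0 ≤ 0. Minimum is 5/2 at row 2 (u2 leaves); pivot element 4.
Pivot on row 2; the Z-row RHS becomes 0 − (-5)·(5/2) = 25/2.

25/2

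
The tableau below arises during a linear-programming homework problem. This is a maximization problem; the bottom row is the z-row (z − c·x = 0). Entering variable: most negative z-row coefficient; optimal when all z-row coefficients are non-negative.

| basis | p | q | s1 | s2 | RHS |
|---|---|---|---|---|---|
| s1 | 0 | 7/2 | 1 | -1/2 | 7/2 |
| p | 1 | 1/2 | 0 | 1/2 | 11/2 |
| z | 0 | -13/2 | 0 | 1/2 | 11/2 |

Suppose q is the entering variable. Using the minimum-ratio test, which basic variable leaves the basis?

Column q entries and ratios — s1: (7/2)/(7/2) = 1; p: (11/2)/(1/2) = 11.
Smallest ratio is 1 in the row of s1, so s1 leaves.

s1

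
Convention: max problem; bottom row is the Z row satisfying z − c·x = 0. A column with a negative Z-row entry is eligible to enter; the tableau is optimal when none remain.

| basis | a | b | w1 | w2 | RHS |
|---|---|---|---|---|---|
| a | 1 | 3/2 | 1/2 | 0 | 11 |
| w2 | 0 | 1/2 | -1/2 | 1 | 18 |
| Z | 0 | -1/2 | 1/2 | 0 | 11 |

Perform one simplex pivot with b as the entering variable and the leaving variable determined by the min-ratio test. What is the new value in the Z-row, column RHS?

Ratio test on column b — row 1: 11/(3/2) = 22/3; row 2: 18/(1/2) = 36. Minimum is 22/3 at row 1 (a leaves); pivot element 3/2.
Divide row 1 by 3/2; eliminate column b from the other rows.
Z-row update in column RHS: 11 − (-1/2)·(22/3) = 44/3.

44/3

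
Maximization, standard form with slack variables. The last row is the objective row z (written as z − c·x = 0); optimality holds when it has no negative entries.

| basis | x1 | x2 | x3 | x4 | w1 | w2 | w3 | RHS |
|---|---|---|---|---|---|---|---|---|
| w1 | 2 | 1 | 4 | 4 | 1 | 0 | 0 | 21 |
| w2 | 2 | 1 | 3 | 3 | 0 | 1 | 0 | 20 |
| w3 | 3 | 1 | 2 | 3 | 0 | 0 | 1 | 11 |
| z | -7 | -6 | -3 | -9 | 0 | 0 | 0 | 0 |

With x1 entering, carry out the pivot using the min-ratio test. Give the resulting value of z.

77/3

Ratio test on column x1 — row 1: 21/2 = 21/2; row 2: 20/2 = 10; row 3: 11/3 = 11/3. Minimum is 11/3 at row 3 (w3 leaves); pivot element 3.
Pivot on row 3; the z-row RHS becomes 0 − (-7)·(11/3) = 77/3.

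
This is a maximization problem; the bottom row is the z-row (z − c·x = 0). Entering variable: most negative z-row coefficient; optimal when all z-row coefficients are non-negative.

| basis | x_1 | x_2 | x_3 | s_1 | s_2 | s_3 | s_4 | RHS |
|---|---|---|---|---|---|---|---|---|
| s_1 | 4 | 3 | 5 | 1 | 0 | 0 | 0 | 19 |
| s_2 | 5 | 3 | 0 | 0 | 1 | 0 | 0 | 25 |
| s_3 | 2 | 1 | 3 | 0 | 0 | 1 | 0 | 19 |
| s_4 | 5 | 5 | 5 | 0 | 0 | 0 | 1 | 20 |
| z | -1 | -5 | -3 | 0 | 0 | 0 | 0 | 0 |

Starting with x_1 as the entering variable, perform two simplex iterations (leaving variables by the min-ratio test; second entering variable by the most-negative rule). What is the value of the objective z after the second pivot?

20

Ratio test on column x_1 — row 1: 19/4 = 19/4; row 2: 25/5 = 5; row 3: 19/2 = 19/2; row 4: 20/5 = 4. Minimum is 4 at row 4 (s_4 leaves); pivot element 5.
Pivot on row 4; the z-row RHS becomes 0 − (-1)·4 = 4.
Next entering variable (most negative z-row entry -4): x_2.
Ratio test on column x_2 — row 1: entry -1 ≤ 0; row 2: entry -2 ≤ 0; row 3: entry -1 ≤ 0; row 4: 4/1 = 4. Minimum is 4 at row 4 (x_1 leaves); pivot element 1.
After the second pivot the z-row RHS is 4 − (-4)·4 = 20.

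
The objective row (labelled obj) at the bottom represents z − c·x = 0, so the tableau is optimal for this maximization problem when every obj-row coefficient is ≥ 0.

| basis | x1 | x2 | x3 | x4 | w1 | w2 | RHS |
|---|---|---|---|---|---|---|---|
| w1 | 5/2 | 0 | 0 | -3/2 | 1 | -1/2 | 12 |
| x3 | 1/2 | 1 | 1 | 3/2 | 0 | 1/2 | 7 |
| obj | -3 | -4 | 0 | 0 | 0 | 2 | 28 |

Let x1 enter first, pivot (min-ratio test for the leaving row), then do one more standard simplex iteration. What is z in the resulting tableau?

Ratio test on column x1 — row 1: 12/(5/2) = 24/5; row 2: 7/(1/2) = 14. Minimum is 24/5 at row 1 (w1 leaves); pivot element 5/2.
Pivot on row 1; the obj-row RHS becomes 28 − (-3)·(24/5) = 212/5.
Next entering variable (most negative obj-row entry -4): x2.
Ratio test on column x2 — row 1: entry 0 ≤ 0; row 2: (23/5)/1 = 23/5. Minimum is 23/5 at row 2 (x3 leaves); pivot element 1.
After the second pivot the obj-row RHS is 212/5 − (-4)·(23/5) = 304/5.

304/5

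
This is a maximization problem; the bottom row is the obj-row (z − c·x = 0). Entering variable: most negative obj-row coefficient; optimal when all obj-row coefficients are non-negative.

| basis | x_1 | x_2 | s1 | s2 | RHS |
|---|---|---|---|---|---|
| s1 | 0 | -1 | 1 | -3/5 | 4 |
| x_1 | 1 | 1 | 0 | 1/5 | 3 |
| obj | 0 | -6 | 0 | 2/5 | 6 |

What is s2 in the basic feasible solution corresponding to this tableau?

s2 is not in the basis, so in the current basic feasible solution s2 = 0.

0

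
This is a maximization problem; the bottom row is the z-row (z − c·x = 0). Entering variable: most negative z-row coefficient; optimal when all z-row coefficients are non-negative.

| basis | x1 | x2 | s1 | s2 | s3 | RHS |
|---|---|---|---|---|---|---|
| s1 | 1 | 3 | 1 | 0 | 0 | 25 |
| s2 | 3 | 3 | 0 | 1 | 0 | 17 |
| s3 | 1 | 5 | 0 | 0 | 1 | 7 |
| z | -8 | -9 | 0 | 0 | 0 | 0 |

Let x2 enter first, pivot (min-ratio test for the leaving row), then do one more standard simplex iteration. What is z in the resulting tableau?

137/3

Ratio test on column x2 — row 1: 25/3 = 25/3; row 2: 17/3 = 17/3; row 3: 7/5 = 7/5. Minimum is 7/5 at row 3 (s3 leaves); pivot element 5.
Pivot on row 3; the z-row RHS becomes 0 − (-9)·(7/5) = 63/5.
Next entering variable (most negative z-row entry -31/5): x1.
Ratio test on column x1 — row 1: (104/5)/(2/5) = 52; row 2: (64/5)/(12/5) = 16/3; row 3: (7/5)/(1/5) = 7. Minimum is 16/3 at row 2 (s2 leaves); pivot element 12/5.
After the second pivot the z-row RHS is 63/5 − (-31/5)·(16/3) = 137/3.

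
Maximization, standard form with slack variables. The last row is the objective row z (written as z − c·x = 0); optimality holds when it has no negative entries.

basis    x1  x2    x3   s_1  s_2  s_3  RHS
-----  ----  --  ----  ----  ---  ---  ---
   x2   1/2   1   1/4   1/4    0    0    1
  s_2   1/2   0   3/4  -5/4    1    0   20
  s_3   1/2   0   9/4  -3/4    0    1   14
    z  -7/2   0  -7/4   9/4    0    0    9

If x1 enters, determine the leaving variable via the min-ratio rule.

Column x1 entries and ratios — x2: 1/(1/2) = 2; s_2: 20/(1/2) = 40; s_3: 14/(1/2) = 28.
Smallest ratio is 2 in the row of x2, so x2 leaves.

x2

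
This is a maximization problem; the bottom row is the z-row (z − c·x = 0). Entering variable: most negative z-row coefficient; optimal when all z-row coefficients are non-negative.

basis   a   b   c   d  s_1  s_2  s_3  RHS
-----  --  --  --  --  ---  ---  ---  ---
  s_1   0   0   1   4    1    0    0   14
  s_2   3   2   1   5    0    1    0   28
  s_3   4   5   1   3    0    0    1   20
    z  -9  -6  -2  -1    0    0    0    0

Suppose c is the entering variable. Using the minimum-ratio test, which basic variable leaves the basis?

Column c entries and ratios — s_1: 14/1 = 14; s_2: 28/1 = 28; s_3: 20/1 = 20.
Smallest ratio is 14 in the row of s_1, so s_1 leaves.

s_1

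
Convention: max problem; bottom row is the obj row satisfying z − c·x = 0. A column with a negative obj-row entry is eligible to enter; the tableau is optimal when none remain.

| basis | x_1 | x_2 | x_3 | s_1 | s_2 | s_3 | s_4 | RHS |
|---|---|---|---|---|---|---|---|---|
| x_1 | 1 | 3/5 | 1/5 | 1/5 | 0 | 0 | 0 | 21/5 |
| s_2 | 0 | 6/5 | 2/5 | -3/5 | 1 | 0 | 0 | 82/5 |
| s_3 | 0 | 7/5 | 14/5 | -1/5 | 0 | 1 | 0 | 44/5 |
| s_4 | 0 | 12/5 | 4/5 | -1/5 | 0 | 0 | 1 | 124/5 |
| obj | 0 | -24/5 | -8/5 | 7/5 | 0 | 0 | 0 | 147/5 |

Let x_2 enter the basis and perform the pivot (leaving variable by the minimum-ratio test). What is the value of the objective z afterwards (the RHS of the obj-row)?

417/7

Ratio test on column x_2 — row 1: (21/5)/(3/5) = 7; row 2: (82/5)/(6/5) = 41/3; row 3: (44/5)/(7/5) = 44/7; row 4: (124/5)/(12/5) = 31/3. Minimum is 44/7 at row 3 (s_3 leaves); pivot element 7/5.
Pivot on row 3; the obj-row RHS becomes 147/5 − (-24/5)·(44/7) = 417/7.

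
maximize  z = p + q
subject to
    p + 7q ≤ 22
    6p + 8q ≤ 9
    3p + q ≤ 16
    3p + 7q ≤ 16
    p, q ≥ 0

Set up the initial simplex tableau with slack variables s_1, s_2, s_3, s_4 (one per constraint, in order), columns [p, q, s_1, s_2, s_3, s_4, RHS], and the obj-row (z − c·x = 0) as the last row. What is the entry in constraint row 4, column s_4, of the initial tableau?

1

Slack s_4 belongs to constraint 4; its column is the unit vector e_4, so the entry in row 4 is 1.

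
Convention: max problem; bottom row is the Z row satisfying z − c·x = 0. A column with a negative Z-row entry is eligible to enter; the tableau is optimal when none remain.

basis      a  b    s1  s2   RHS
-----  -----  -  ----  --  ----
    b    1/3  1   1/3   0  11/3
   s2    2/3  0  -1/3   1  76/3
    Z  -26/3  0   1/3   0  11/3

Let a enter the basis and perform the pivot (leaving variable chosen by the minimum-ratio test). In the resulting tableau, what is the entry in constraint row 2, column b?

-2

Ratio test on column a — row 1: (11/3)/(1/3) = 11; row 2: (76/3)/(2/3) = 38. Minimum is 11 at row 1 (b leaves); pivot element 1/3.
Divide row 1 by 1/3; eliminate column a from the other rows.
Row 2 update in column b: 0 − (2/3)·3 = -2.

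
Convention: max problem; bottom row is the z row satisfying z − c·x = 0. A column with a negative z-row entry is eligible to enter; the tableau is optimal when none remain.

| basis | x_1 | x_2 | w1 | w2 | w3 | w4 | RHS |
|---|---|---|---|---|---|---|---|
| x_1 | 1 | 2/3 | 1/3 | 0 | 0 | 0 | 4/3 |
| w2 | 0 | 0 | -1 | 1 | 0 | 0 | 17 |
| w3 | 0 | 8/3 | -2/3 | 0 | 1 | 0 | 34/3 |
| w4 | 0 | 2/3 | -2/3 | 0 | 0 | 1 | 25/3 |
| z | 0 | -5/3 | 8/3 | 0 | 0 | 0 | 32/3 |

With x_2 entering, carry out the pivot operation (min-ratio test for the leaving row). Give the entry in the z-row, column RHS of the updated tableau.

14

Ratio test on column x_2 — row 1: (4/3)/(2/3) = 2; row 2: entry 0 ≤ 0; row 3: (34/3)/(8/3) = 17/4; row 4: (25/3)/(2/3) = 25/2. Minimum is 2 at row 1 (x_1 leaves); pivot element 2/3.
Divide row 1 by 2/3; eliminate column x_2 from the other rows.
z-row update in column RHS: 32/3 − (-5/3)·2 = 14.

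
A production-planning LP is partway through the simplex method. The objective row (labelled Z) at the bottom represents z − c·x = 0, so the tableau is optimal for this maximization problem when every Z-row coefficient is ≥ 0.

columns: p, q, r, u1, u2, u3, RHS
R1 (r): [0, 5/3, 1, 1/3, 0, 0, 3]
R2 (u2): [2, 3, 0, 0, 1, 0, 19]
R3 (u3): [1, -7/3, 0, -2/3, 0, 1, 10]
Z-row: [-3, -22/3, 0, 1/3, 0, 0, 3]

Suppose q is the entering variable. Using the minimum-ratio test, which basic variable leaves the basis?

Column q entries and ratios — r: 3/(5/3) = 9/5; u2: 19/3 = 19/3; u3: -7/3 ≤ 0, skip.
Smallest ratio is 9/5 in the row of r, so r leaves.

r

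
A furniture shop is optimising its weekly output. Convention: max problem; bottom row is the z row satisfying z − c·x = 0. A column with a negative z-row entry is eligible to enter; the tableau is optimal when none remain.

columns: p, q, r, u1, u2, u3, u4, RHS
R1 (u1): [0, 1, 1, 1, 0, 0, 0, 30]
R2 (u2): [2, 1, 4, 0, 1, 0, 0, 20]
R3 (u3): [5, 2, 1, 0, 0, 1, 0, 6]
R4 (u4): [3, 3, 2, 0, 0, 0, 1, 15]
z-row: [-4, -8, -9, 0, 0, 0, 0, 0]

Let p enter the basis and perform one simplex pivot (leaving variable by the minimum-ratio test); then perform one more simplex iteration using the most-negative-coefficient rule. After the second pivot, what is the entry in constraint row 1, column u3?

1/9

Ratio test on column p — row 1: entry 0 ≤ 0; row 2: 20/2 = 10; row 3: 6/5 = 6/5; row 4: 15/3 = 5. Minimum is 6/5 at row 3 (u3 leaves); pivot element 5.
Divide row 3 by 5; eliminate column p from the other rows.
Second iteration: most negative z-row entry is -41/5 in column r, so r enters.
Ratio test on column r — row 1: 30/1 = 30; row 2: (88/5)/(18/5) = 44/9; row 3: (6/5)/(1/5) = 6; row 4: (57/5)/(7/5) = 57/7. Minimum is 44/9 at row 2 (u2 leaves); pivot element 18/5.
Divide row 2 by 18/5; eliminate column r from the other rows.
After both pivots, the entry at constraint row 1, column u3 is 1/9.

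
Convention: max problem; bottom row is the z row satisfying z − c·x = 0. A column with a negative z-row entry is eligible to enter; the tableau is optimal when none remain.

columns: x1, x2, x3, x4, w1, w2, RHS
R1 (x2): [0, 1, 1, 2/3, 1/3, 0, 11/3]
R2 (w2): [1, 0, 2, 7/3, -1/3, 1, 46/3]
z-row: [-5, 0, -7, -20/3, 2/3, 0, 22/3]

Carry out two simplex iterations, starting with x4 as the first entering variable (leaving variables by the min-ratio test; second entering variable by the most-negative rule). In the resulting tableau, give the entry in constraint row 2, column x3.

-3/2

Ratio test on column x4 — row 1: (11/3)/(2/3) = 11/2; row 2: (46/3)/(7/3) = 46/7. Minimum is 11/2 at row 1 (x2 leaves); pivot element 2/3.
Divide row 1 by 2/3; eliminate column x4 from the other rows.
Second iteration: most negative z-row entry is -5 in column x1, so x1 enters.
Ratio test on column x1 — row 1: entry 0 ≤ 0; row 2: (5/2)/1 = 5/2. Minimum is 5/2 at row 2 (w2 leaves); pivot element 1.
Divide row 2 by 1; eliminate column x1 from the other rows.
After both pivots, the entry at constraint row 2, column x3 is -3/2.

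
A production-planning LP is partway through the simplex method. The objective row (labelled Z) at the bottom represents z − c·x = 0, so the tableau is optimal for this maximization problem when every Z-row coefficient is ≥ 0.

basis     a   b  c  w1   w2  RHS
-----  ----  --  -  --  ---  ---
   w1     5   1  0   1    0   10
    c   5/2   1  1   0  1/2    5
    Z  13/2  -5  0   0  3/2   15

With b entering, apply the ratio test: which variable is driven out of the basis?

c

Column b entries and ratios — w1: 10/1 = 10; c: 5/1 = 5.
Smallest ratio is 5 in the row of c, so c leaves.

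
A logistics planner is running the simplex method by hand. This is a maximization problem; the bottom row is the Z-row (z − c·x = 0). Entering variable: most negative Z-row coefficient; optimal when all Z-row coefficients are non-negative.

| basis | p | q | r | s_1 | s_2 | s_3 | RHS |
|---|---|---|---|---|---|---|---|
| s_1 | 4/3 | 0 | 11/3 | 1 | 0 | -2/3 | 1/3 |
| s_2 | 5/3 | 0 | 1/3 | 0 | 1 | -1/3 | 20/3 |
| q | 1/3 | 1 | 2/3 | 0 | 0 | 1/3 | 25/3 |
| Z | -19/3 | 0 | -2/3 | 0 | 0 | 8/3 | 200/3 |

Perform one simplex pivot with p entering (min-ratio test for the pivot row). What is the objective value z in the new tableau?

Ratio test on column p — row 1: (1/3)/(4/3) = 1/4; row 2: (20/3)/(5/3) = 4; row 3: (25/3)/(1/3) = 25. Minimum is 1/4 at row 1 (s_1 leaves); pivot element 4/3.
Pivot on row 1; the Z-row RHS becomes 200/3 − (-19/3)·(1/4) = 273/4.

273/4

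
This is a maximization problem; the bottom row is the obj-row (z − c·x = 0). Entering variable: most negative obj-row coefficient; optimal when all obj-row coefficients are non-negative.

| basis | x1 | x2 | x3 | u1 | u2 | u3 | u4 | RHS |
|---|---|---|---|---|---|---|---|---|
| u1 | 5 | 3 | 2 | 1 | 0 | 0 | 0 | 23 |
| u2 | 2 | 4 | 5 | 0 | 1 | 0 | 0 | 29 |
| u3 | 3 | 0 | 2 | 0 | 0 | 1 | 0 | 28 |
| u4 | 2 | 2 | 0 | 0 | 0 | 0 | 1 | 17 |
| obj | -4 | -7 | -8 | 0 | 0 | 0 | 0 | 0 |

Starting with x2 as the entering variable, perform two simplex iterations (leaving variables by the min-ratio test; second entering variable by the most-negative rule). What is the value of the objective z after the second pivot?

713/14

Ratio test on column x2 — row 1: 23/3 = 23/3; row 2: 29/4 = 29/4; row 3: entry 0 ≤ 0; row 4: 17/2 = 17/2. Minimum is 29/4 at row 2 (u2 leaves); pivot element 4.
Pivot on row 2; the obj-row RHS becomes 0 − (-7)·(29/4) = 203/4.
Next entering variable (most negative obj-row entry -1/2): x1.
Ratio test on column x1 — row 1: (5/4)/(7/2) = 5/14; row 2: (29/4)/(1/2) = 29/2; row 3: 28/3 = 28/3; row 4: (5/2)/1 = 5/2. Minimum is 5/14 at row 1 (u1 leaves); pivot element 7/2.
After the second pivot the obj-row RHS is 203/4 − (-1/2)·(5/14) = 713/14.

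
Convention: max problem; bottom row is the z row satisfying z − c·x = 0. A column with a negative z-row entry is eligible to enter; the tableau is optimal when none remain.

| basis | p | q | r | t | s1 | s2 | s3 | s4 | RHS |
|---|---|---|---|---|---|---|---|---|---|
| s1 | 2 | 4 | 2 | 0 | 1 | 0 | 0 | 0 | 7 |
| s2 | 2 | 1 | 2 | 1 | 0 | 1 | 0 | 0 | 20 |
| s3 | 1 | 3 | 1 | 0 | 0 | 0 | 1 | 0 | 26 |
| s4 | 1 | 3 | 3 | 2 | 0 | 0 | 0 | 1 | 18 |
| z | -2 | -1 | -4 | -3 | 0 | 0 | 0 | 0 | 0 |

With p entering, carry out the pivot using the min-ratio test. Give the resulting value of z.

Ratio test on column p — row 1: 7/2 = 7/2; row 2: 20/2 = 10; row 3: 26/1 = 26; row 4: 18/1 = 18. Minimum is 7/2 at row 1 (s1 leaves); pivot element 2.
Pivot on row 1; the z-row RHS becomes 0 − (-2)·(7/2) = 7.

7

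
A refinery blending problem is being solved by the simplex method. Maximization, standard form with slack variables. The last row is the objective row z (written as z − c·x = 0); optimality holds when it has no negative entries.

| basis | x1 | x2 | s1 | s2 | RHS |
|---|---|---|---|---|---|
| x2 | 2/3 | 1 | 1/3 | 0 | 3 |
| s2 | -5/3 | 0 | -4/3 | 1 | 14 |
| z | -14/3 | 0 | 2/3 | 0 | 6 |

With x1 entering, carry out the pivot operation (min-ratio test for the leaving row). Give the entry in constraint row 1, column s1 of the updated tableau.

Ratio test on column x1 — row 1: 3/(2/3) = 9/2; row 2: entry -5/3 ≤ 0. Minimum is 9/2 at row 1 (x2 leaves); pivot element 2/3.
Divide row 1 by 2/3; eliminate column x1 from the other rows.
In the new row 1, the s1 entry is the old entry divided by the pivot: (1/3)/(2/3) = 1/2.

1/2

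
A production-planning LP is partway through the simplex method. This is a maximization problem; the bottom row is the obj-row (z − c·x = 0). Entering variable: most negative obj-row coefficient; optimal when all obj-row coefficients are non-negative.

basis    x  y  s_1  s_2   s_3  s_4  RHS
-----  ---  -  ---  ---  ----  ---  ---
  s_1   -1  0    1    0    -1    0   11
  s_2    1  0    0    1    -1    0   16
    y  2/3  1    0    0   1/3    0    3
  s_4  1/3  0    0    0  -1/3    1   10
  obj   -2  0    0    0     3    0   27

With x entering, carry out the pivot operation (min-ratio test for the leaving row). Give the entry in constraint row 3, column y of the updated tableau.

Ratio test on column x — row 1: entry -1 ≤ 0; row 2: 16/1 = 16; row 3: 3/(2/3) = 9/2; row 4: 10/(1/3) = 30. Minimum is 9/2 at row 3 (y leaves); pivot element 2/3.
Divide row 3 by 2/3; eliminate column x from the other rows.
In the new row 3, the y entry is the old entry divided by the pivot: 1/(2/3) = 3/2.

3/2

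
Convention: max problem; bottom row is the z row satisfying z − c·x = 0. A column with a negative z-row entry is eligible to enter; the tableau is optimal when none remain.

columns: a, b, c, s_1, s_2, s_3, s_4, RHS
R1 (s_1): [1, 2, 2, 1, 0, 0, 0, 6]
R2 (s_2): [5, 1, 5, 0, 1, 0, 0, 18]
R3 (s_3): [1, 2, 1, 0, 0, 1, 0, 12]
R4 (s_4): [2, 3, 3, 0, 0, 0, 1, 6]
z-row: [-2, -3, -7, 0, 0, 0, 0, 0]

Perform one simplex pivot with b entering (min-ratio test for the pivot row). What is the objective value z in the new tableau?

Ratio test on column b — row 1: 6/2 = 3; row 2: 18/1 = 18; row 3: 12/2 = 6; row 4: 6/3 = 2. Minimum is 2 at row 4 (s_4 leaves); pivot element 3.
Pivot on row 4; the z-row RHS becomes 0 − (-3)·2 = 6.

6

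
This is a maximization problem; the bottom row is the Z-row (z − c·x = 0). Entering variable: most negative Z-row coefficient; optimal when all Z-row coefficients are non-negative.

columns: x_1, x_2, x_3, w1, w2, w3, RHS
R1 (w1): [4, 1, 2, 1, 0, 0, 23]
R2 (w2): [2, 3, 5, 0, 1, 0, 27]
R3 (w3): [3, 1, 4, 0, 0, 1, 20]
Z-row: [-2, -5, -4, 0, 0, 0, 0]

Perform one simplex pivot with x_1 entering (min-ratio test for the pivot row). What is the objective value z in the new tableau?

23/2

Ratio test on column x_1 — row 1: 23/4 = 23/4; row 2: 27/2 = 27/2; row 3: 20/3 = 20/3. Minimum is 23/4 at row 1 (w1 leaves); pivot element 4.
Pivot on row 1; the Z-row RHS becomes 0 − (-2)·(23/4) = 23/2.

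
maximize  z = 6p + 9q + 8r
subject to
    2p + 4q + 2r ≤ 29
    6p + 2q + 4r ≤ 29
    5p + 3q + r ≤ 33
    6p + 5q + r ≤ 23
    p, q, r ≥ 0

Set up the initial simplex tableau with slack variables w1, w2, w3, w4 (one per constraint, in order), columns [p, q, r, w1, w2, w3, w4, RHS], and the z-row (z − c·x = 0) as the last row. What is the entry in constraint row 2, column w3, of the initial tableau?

Slack w3 belongs to constraint 3; its column is the unit vector e_3, so the entry in row 2 is 0.

0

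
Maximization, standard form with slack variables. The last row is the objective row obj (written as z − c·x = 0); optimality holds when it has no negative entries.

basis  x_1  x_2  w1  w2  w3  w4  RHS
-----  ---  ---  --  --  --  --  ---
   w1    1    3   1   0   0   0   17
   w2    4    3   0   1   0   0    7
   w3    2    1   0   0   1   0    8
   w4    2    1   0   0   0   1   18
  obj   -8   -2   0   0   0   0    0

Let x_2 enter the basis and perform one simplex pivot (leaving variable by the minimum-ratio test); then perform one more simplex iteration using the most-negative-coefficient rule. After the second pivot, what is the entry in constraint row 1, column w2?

-1/4

Ratio test on column x_2 — row 1: 17/3 = 17/3; row 2: 7/3 = 7/3; row 3: 8/1 = 8; row 4: 18/1 = 18. Minimum is 7/3 at row 2 (w2 leaves); pivot element 3.
Divide row 2 by 3; eliminate column x_2 from the other rows.
Second iteration: most negative obj-row entry is -16/3 in column x_1, so x_1 enters.
Ratio test on column x_1 — row 1: entry -3 ≤ 0; row 2: (7/3)/(4/3) = 7/4; row 3: (17/3)/(2/3) = 17/2; row 4: (47/3)/(2/3) = 47/2. Minimum is 7/4 at row 2 (x_2 leaves); pivot element 4/3.
Divide row 2 by 4/3; eliminate column x_1 from the other rows.
After both pivots, the entry at constraint row 1, column w2 is -1/4.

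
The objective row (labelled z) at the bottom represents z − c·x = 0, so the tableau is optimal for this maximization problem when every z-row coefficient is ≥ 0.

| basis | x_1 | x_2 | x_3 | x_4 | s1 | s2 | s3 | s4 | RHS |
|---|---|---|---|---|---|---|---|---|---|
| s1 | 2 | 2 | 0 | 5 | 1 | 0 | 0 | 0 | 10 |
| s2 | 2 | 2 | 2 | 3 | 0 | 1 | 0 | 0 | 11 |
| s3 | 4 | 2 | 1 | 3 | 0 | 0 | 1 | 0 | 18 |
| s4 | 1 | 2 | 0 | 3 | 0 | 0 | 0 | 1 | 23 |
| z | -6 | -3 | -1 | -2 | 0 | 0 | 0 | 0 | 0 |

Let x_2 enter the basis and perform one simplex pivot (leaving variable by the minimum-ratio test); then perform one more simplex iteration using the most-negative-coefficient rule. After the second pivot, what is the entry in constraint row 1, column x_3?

-1/2

Ratio test on column x_2 — row 1: 10/2 = 5; row 2: 11/2 = 11/2; row 3: 18/2 = 9; row 4: 23/2 = 23/2. Minimum is 5 at row 1 (s1 leaves); pivot element 2.
Divide row 1 by 2; eliminate column x_2 from the other rows.
Second iteration: most negative z-row entry is -3 in column x_1, so x_1 enters.
Ratio test on column x_1 — row 1: 5/1 = 5; row 2: entry 0 ≤ 0; row 3: 8/2 = 4; row 4: entry -1 ≤ 0. Minimum is 4 at row 3 (s3 leaves); pivot element 2.
Divide row 3 by 2; eliminate column x_1 from the other rows.
After both pivots, the entry at constraint row 1, column x_3 is -1/2.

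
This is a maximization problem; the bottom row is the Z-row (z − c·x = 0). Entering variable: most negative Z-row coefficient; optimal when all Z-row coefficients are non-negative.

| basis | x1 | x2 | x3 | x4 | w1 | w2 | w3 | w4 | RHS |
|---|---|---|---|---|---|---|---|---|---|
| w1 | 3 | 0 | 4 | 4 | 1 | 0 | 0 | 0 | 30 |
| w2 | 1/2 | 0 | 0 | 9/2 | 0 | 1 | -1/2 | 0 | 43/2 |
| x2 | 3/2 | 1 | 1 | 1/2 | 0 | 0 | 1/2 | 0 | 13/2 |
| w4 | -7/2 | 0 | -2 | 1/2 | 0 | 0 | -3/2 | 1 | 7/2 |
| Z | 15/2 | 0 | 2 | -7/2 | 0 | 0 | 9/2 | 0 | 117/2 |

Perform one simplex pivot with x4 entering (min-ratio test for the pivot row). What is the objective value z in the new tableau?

Ratio test on column x4 — row 1: 30/4 = 15/2; row 2: (43/2)/(9/2) = 43/9; row 3: (13/2)/(1/2) = 13; row 4: (7/2)/(1/2) = 7. Minimum is 43/9 at row 2 (w2 leaves); pivot element 9/2.
Pivot on row 2; the Z-row RHS becomes 117/2 − (-7/2)·(43/9) = 677/9.

677/9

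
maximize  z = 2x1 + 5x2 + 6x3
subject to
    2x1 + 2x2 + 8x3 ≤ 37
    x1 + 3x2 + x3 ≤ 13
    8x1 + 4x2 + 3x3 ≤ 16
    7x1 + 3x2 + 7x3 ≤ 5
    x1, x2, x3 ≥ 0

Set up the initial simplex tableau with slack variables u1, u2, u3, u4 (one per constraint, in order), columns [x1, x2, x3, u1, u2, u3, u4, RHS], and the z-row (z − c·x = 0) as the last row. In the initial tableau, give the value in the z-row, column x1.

-2

The z-row carries the negated objective coefficients: the x1 entry is -2.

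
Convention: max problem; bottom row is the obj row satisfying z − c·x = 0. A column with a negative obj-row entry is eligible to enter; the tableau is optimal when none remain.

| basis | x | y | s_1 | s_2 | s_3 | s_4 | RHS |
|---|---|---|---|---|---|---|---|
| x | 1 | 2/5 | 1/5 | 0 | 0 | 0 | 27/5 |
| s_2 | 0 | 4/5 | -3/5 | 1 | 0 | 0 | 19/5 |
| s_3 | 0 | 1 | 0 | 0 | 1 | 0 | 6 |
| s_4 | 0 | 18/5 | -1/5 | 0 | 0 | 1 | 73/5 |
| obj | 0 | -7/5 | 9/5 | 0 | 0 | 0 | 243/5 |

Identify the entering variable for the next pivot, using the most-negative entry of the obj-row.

y

Negative obj-row entries: y: -7/5.
The most negative is -7/5 in column y, so y enters.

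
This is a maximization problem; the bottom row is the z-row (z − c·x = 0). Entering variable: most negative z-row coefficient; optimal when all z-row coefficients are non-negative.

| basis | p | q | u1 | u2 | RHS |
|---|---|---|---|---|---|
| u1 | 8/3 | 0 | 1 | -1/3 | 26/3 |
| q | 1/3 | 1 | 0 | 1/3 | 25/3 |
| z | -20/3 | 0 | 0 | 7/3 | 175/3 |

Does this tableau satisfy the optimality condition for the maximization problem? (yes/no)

The z-row has a negative entry -20/3 in column p, so it is not optimal.

no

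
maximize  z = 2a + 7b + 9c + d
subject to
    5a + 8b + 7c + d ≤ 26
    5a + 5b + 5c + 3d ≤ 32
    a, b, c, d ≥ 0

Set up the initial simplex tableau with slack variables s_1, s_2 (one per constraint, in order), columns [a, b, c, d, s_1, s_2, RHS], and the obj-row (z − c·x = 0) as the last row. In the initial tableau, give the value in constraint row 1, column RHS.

26

The RHS of constraint 1 is b_1 = 26.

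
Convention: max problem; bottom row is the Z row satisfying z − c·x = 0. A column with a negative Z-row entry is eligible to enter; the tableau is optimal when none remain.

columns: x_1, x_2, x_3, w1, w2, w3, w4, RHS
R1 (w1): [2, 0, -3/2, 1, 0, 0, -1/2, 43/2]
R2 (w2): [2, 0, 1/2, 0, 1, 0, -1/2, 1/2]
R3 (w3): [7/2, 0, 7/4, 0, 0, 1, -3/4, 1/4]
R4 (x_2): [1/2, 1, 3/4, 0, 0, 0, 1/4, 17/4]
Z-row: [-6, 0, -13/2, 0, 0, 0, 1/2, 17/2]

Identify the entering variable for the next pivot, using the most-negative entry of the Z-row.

Negative Z-row entries: x_1: -6, x_3: -13/2.
The most negative is -13/2 in column x_3, so x_3 enters.

x_3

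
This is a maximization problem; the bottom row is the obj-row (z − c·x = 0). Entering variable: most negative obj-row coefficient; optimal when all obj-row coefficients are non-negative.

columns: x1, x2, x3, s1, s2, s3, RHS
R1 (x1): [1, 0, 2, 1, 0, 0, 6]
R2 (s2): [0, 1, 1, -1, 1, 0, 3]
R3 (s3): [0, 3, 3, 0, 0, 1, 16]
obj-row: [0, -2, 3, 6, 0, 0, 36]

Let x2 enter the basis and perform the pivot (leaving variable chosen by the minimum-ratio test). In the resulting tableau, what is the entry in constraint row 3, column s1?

Ratio test on column x2 — row 1: entry 0 ≤ 0; row 2: 3/1 = 3; row 3: 16/3 = 16/3. Minimum is 3 at row 2 (s2 leaves); pivot element 1.
Divide row 2 by 1; eliminate column x2 from the other rows.
Row 3 update in column s1: 0 − 3·(-1) = 3.

3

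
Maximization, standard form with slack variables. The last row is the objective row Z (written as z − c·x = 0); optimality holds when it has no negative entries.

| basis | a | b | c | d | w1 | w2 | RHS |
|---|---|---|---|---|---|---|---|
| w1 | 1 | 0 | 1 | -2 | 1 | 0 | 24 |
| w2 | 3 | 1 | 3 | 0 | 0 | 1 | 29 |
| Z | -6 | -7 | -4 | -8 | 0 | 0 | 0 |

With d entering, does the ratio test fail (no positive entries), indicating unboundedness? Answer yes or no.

yes

Every constraint-row entry in column d is ≤ 0, so increasing d is unbounded.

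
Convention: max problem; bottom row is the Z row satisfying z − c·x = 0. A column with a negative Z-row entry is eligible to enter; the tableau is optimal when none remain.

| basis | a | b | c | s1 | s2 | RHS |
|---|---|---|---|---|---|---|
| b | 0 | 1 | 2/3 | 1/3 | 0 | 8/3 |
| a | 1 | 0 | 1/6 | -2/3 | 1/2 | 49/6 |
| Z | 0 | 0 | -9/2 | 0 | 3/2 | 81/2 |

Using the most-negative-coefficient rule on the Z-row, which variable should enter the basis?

Negative Z-row entries: c: -9/2.
The most negative is -9/2 in column c, so c enters.

c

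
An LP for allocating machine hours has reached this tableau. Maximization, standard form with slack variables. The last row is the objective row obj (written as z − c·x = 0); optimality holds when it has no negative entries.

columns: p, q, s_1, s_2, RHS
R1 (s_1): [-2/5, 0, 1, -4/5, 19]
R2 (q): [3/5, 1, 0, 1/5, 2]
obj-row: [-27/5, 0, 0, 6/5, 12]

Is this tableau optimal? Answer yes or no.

no

The obj-row has a negative entry -27/5 in column p, so it is not optimal.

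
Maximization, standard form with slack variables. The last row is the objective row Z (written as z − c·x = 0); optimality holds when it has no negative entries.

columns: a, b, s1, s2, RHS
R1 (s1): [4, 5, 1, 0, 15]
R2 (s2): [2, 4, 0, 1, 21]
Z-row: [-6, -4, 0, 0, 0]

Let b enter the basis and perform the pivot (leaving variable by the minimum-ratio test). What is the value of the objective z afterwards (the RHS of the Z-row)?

Ratio test on column b — row 1: 15/5 = 3; row 2: 21/4 = 21/4. Minimum is 3 at row 1 (s1 leaves); pivot element 5.
Pivot on row 1; the Z-row RHS becomes 0 − (-4)·3 = 12.

12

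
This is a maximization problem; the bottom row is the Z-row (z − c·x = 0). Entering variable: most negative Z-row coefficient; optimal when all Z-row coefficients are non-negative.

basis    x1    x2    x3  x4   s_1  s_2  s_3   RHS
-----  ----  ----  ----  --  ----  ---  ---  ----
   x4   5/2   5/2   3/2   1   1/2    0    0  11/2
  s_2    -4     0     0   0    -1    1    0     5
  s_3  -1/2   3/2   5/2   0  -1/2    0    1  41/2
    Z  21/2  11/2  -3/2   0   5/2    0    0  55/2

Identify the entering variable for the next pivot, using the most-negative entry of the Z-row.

Negative Z-row entries: x3: -3/2.
The most negative is -3/2 in column x3, so x3 enters.

x3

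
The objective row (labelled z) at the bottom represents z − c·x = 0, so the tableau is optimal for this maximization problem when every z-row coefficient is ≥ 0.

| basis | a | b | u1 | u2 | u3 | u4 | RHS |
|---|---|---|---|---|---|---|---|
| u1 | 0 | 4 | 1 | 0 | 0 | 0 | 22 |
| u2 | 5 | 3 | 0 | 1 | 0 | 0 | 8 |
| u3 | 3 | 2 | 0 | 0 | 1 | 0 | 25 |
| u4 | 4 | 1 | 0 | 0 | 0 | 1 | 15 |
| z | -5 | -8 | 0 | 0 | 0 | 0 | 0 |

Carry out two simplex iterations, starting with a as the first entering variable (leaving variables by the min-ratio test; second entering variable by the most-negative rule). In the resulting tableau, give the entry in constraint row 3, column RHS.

Ratio test on column a — row 1: entry 0 ≤ 0; row 2: 8/5 = 8/5; row 3: 25/3 = 25/3; row 4: 15/4 = 15/4. Minimum is 8/5 at row 2 (u2 leaves); pivot element 5.
Divide row 2 by 5; eliminate column a from the other rows.
Second iteration: most negative z-row entry is -5 in column b, so b enters.
Ratio test on column b — row 1: 22/4 = 11/2; row 2: (8/5)/(3/5) = 8/3; row 3: (101/5)/(1/5) = 101; row 4: entry -7/5 ≤ 0. Minimum is 8/3 at row 2 (a leaves); pivot element 3/5.
Divide row 2 by 3/5; eliminate column b from the other rows.
After both pivots, the entry at constraint row 3, column RHS is 59/3.

59/3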